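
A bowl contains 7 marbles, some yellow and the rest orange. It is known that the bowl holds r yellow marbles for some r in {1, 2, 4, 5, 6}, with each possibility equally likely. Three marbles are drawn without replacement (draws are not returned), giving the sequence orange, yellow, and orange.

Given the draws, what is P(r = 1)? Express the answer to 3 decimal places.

0.288

Compute the likelihood of the observed sequence for each case: P(data | r = 1) = (6/7)(1/6)(5/5) = 1/7; P(data | r = 2) = (5/7)(2/6)(4/5) = 4/21; P(data | r = 4) = (3/7)(4/6)(2/5) = 4/35; P(data | r = 5) = (2/7)(5/6)(1/5) = 1/21; P(data | r = 6) = (1/7)(6/6)(0/5) = 0.
Multiplying each by its prior: 1/5 · 1/7 = 1/35, 1/5 · 4/21 = 4/105, 1/5 · 4/35 = 4/175, 1/5 · 1/21 = 1/105, 1/5 · 0 = 0; with total 52/525.
Hence P(r = 1 | data) = (1/35) / (52/525) = 15/52.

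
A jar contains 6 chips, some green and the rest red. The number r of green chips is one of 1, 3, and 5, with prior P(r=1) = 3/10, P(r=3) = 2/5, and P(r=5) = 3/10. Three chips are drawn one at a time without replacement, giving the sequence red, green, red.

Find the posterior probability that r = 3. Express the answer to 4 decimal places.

Compute the likelihood of the observed sequence for each case: P(data | r = 1) = (5/6)(1/5)(4/4) = 1/6; P(data | r = 3) = (3/6)(3/5)(2/4) = 3/20; P(data | r = 5) = (1/6)(5/5)(0/4) = 0.
Multiplying each by its prior: 3/10 · 1/6 = 1/20, 2/5 · 3/20 = 3/50, 3/10 · 0 = 0; these sum to 11/100.
By Bayes' rule, P(r = 3 | data) = (3/50) / (11/100) = 6/11.

0.5455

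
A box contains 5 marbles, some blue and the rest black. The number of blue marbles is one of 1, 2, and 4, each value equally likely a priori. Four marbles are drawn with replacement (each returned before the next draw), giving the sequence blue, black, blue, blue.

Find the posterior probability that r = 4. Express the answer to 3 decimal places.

The likelihood of the observed sequence under each hypothesis: P(data | r = 1) = (1/5)(4/5)(1/5)(1/5) = 0.0064; P(data | r = 2) = (2/5)(3/5)(2/5)(2/5) = 0.0384; P(data | r = 4) = (4/5)(1/5)(4/5)(4/5) = 0.1024.
Weighting by the prior gives 1/3 · 0.0064 = 0.0021333, 1/3 · 0.0384 = 0.0128, 1/3 · 0.1024 = 0.034133; with total 0.049067.
So P(r = 4 | data) = (0.034133) / (0.049067) = 0.69565.

0.696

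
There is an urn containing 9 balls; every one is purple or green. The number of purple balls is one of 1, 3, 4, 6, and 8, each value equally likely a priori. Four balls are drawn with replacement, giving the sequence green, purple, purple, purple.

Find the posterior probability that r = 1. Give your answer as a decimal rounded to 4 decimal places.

Compute the likelihood of the observed sequence for each case: P(data | r = 1) = (8/9)(1/9)(1/9)(1/9) = 0.0012193; P(data | r = 3) = (6/9)(3/9)(3/9)(3/9) = 0.024691; P(data | r = 4) = (5/9)(4/9)(4/9)(4/9) = 0.048773; P(data | r = 6) = (3/9)(6/9)(6/9)(6/9) = 0.098765; P(data | r = 8) = (1/9)(8/9)(8/9)(8/9) = 0.078037.
Multiplying each by its prior: 1/5 · 0.0012193 = 0.00024387, 1/5 · 0.024691 = 0.0049383, 1/5 · 0.048773 = 0.0097546, 1/5 · 0.098765 = 0.019753, 1/5 · 0.078037 = 0.015607; these sum to 0.050297.
Therefore the posterior P(r = 1 | data) = (0.00024387) / (0.050297) = 0.0048485.

0.0048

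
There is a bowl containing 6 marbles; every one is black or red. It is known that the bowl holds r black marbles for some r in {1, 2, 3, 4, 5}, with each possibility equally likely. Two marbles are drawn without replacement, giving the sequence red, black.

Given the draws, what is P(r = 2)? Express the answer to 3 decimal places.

0.229

Under each hypothesis, the probability of the observed sequence is: P(data | r = 1) = (5/6)(1/5) = 1/6; P(data | r = 2) = (4/6)(2/5) = 4/15; P(data | r = 3) = (3/6)(3/5) = 3/10; P(data | r = 4) = (2/6)(4/5) = 4/15; P(data | r = 5) = (1/6)(5/5) = 1/6.
Weighting by the prior gives 1/5 · 1/6 = 1/30, 1/5 · 4/15 = 4/75, 1/5 · 3/10 = 3/50, 1/5 · 4/15 = 4/75, 1/5 · 1/6 = 1/30; these sum to 7/30.
Hence P(r = 2 | data) = (4/75) / (7/30) = 8/35.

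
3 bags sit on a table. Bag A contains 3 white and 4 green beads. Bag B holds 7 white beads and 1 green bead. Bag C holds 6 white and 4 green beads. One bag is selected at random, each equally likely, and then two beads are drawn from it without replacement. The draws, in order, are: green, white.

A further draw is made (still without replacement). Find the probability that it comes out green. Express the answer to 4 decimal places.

0.4007

Compute the likelihood of the observed sequence for each case: P(data | bag A) = (4/7)(3/6) = 0.28571; P(data | bag B) = (1/8)(7/7) = 0.125; P(data | bag C) = (4/10)(6/9) = 0.26667.
The prior-weighted likelihoods are 1/3 · 0.28571 = 0.095238, 1/3 · 0.125 = 0.041667, 1/3 · 0.26667 = 0.088889; summing to 0.22579.
Normalising, the posterior is P(bag A | data) = 0.42179, P(bag B | data) = 0.18453, P(bag C | data) = 0.39367.
Averaging over the posterior, P(green next | data) = (3/5)(0.42179) + (0)(0.18453) + (3/8)(0.39367) = 0.4007.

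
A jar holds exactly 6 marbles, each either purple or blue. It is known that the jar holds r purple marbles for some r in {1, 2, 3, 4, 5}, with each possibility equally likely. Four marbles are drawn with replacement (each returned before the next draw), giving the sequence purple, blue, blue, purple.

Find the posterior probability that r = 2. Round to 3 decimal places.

0.247

Under each hypothesis, the probability of the observed sequence is: P(data | r = 1) = (1/6)(5/6)(5/6)(1/6) = 0.01929; P(data | r = 2) = (2/6)(4/6)(4/6)(2/6) = 0.049383; P(data | r = 3) = (3/6)(3/6)(3/6)(3/6) = 0.0625; P(data | r = 4) = (4/6)(2/6)(2/6)(4/6) = 0.049383; P(data | r = 5) = (5/6)(1/6)(1/6)(5/6) = 0.01929.
The prior-weighted likelihoods are 1/5 · 0.01929 = 0.003858, 1/5 · 0.049383 = 0.0098765, 1/5 · 0.0625 = 0.0125, 1/5 · 0.049383 = 0.0098765, 1/5 · 0.01929 = 0.003858; with total 0.039969.
Hence P(r = 2 | data) = (0.0098765) / (0.039969) = 0.2471.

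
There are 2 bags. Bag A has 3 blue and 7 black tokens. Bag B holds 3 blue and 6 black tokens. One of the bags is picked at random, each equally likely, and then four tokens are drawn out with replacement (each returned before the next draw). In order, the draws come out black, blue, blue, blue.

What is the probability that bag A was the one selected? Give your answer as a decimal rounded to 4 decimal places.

0.4336

The likelihood of the observed sequence under each hypothesis: P(data | bag A) = (7/10)(3/10)(3/10)(3/10) = 0.0189; P(data | bag B) = (6/9)(3/9)(3/9)(3/9) = 0.024691.
Multiplying each by its prior: 1/2 · 0.0189 = 0.00945, 1/2 · 0.024691 = 0.012346; summing to 0.021796.
By Bayes' rule, P(bag A | data) = (0.00945) / (0.021796) = 0.43357.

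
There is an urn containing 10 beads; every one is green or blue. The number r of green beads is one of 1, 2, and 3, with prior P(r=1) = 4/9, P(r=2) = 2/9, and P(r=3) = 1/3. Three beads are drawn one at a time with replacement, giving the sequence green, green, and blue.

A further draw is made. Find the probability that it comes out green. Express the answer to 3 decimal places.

Under each hypothesis, the probability of the observed sequence is: P(data | r = 1) = (1/10)(1/10)(9/10) = 0.009; P(data | r = 2) = (2/10)(2/10)(8/10) = 0.032; P(data | r = 3) = (3/10)(3/10)(7/10) = 0.063.
Weighting by the prior gives 4/9 · 0.009 = 0.004, 2/9 · 0.032 = 0.0071111, 1/3 · 0.063 = 0.021; with total 0.032111.
Normalising, the posterior is P(r = 1 | data) = 0.12457, P(r = 2 | data) = 0.22145, P(r = 3 | data) = 0.65398.
The predictive probability is P(green next | data) = (1/10)(0.12457) + (1/5)(0.22145) + (3/10)(0.65398) = 0.25294.

0.253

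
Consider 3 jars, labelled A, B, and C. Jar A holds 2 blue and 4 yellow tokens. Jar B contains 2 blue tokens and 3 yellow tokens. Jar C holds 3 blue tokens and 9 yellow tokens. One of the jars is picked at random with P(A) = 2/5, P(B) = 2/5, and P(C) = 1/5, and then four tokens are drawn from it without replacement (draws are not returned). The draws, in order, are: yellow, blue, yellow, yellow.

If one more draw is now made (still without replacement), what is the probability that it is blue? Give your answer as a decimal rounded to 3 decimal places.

For each hypothesis, P(data | H) works out to: P(data | jar A) = (4/6)(2/5)(3/4)(2/3) = 2/15; P(data | jar B) = (3/5)(2/4)(2/3)(1/2) = 1/10; P(data | jar C) = (9/12)(3/11)(8/10)(7/9) = 7/55.
Multiplying each by its prior: 2/5 · 2/15 = 4/75, 2/5 · 1/10 = 1/25, 1/5 · 7/55 = 7/275; with total 98/825.
Normalising, the posterior is P(jar A | data) = 22/49, P(jar B | data) = 33/98, P(jar C | data) = 3/14.
The predictive probability is P(blue next | data) = (1/2)(22/49) + (1)(33/98) + (1/4)(3/14) = 241/392.

0.615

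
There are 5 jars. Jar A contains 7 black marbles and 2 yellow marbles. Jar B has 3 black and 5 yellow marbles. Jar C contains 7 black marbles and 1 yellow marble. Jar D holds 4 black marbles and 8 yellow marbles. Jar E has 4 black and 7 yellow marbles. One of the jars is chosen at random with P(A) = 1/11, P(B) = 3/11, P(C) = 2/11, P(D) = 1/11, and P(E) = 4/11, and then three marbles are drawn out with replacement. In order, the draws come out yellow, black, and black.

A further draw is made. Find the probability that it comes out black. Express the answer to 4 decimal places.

0.5179

For each hypothesis, P(data | H) works out to: P(data | jar A) = (2/9)(7/9)(7/9) = 0.13443; P(data | jar B) = (5/8)(3/8)(3/8) = 0.087891; P(data | jar C) = (1/8)(7/8)(7/8) = 0.095703; P(data | jar D) = (8/12)(4/12)(4/12) = 0.074074; P(data | jar E) = (7/11)(4/11)(4/11) = 0.084147.
Multiplying each by its prior: 1/11 · 0.13443 = 0.012221, 3/11 · 0.087891 = 0.02397, 2/11 · 0.095703 = 0.017401, 1/11 · 0.074074 = 0.006734, 4/11 · 0.084147 = 0.030599; these sum to 0.090925.
The posterior is then P(jar A | data) = 0.13441, P(jar B | data) = 0.26363, P(jar C | data) = 0.19137, P(jar D | data) = 0.074061, P(jar E | data) = 0.33653.
The predictive probability is P(black next | data) = (7/9)(0.13441) + (3/8)(0.26363) + (7/8)(0.19137) + (1/3)(0.074061) + (4/11)(0.33653) = 0.51791.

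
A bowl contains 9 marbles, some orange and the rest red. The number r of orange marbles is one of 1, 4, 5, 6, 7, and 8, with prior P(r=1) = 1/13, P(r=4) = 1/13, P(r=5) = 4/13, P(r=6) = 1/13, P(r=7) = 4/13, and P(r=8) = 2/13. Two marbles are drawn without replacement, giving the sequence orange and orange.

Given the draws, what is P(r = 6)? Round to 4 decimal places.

0.0746

Compute the likelihood of the observed sequence for each case: P(data | r = 1) = (1/9)(0/8) = 0; P(data | r = 4) = (4/9)(3/8) = 1/6; P(data | r = 5) = (5/9)(4/8) = 5/18; P(data | r = 6) = (6/9)(5/8) = 5/12; P(data | r = 7) = (7/9)(6/8) = 7/12; P(data | r = 8) = (8/9)(7/8) = 7/9.
Weighting by the prior gives 1/13 · 0 = 0, 1/13 · 1/6 = 1/78, 4/13 · 5/18 = 10/117, 1/13 · 5/12 = 5/156, 4/13 · 7/12 = 7/39, 2/13 · 7/9 = 14/117; these sum to 67/156.
Therefore the posterior P(r = 6 | data) = (5/156) / (67/156) = 5/67.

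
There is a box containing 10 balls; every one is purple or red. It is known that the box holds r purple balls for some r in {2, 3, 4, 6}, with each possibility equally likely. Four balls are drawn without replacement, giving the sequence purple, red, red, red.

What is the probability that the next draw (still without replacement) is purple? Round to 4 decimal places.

Compute the likelihood of the observed sequence for each case: P(data | r = 2) = (2/10)(8/9)(7/8)(6/7) = 0.13333; P(data | r = 3) = (3/10)(7/9)(6/8)(5/7) = 0.125; P(data | r = 4) = (4/10)(6/9)(5/8)(4/7) = 0.095238; P(data | r = 6) = (6/10)(4/9)(3/8)(2/7) = 0.028571.
Multiplying each by its prior: 1/4 · 0.13333 = 0.033333, 1/4 · 0.125 = 0.03125, 1/4 · 0.095238 = 0.02381, 1/4 · 0.028571 = 0.0071429; these sum to 0.095536.
The posterior is then P(r = 2 | data) = 0.34891, P(r = 3 | data) = 0.3271, P(r = 4 | data) = 0.24922, P(r = 6 | data) = 0.074766.
Averaging over the posterior, P(purple next | data) = (1/6)(0.34891) + (1/3)(0.3271) + (1/2)(0.24922) + (5/6)(0.074766) = 0.3541.

0.3541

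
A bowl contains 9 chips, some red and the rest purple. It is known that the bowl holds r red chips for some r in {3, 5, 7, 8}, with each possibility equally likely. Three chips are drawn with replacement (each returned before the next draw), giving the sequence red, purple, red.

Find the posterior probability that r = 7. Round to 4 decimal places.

0.3101

Under each hypothesis, the probability of the observed sequence is: P(data | r = 3) = (3/9)(6/9)(3/9) = 0.074074; P(data | r = 5) = (5/9)(4/9)(5/9) = 0.13717; P(data | r = 7) = (7/9)(2/9)(7/9) = 0.13443; P(data | r = 8) = (8/9)(1/9)(8/9) = 0.087791.
The prior-weighted likelihoods are 1/4 · 0.074074 = 0.018519, 1/4 · 0.13717 = 0.034294, 1/4 · 0.13443 = 0.033608, 1/4 · 0.087791 = 0.021948; with total 0.10837.
Therefore the posterior P(r = 7 | data) = (0.033608) / (0.10837) = 0.31013.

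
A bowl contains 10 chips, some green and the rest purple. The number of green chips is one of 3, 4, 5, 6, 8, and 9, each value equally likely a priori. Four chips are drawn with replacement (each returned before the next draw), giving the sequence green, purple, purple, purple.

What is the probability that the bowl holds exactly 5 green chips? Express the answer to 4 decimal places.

Compute the likelihood of the observed sequence for each case: P(data | r = 3) = (3/10)(7/10)(7/10)(7/10) = 0.1029; P(data | r = 4) = (4/10)(6/10)(6/10)(6/10) = 0.0864; P(data | r = 5) = (5/10)(5/10)(5/10)(5/10) = 0.0625; P(data | r = 6) = (6/10)(4/10)(4/10)(4/10) = 0.0384; P(data | r = 8) = (8/10)(2/10)(2/10)(2/10) = 0.0064; P(data | r = 9) = (9/10)(1/10)(1/10)(1/10) = 0.0009.
The prior-weighted likelihoods are 1/6 · 0.1029 = 0.01715, 1/6 · 0.0864 = 0.0144, 1/6 · 0.0625 = 0.010417, 1/6 · 0.0384 = 0.0064, 1/6 · 0.0064 = 0.0010667, 1/6 · 0.0009 = 0.00015; summing to 0.049583.
So P(r = 5 | data) = (0.010417) / (0.049583) = 0.21008.

0.2101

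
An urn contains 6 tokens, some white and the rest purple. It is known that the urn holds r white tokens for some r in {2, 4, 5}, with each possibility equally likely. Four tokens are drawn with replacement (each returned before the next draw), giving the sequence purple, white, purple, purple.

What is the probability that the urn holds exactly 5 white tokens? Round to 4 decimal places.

0.0303

Under each hypothesis, the probability of the observed sequence is: P(data | r = 2) = (4/6)(2/6)(4/6)(4/6) = 0.098765; P(data | r = 4) = (2/6)(4/6)(2/6)(2/6) = 0.024691; P(data | r = 5) = (1/6)(5/6)(1/6)(1/6) = 0.003858.
The prior-weighted likelihoods are 1/3 · 0.098765 = 0.032922, 1/3 · 0.024691 = 0.0082305, 1/3 · 0.003858 = 0.001286; these sum to 0.042438.
So P(r = 5 | data) = (0.001286) / (0.042438) = 0.030303.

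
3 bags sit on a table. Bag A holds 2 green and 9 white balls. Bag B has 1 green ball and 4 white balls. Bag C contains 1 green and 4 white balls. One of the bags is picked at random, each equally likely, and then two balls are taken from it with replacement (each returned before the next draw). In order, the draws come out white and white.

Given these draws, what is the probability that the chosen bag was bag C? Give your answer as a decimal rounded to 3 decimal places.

0.328

The likelihood of the observed sequence under each hypothesis: P(data | bag A) = (9/11)(9/11) = 0.66942; P(data | bag B) = (4/5)(4/5) = 0.64; P(data | bag C) = (4/5)(4/5) = 0.64.
Multiplying each by its prior: 1/3 · 0.66942 = 0.22314, 1/3 · 0.64 = 0.21333, 1/3 · 0.64 = 0.21333; summing to 0.64981.
Hence P(bag C | data) = (0.21333) / (0.64981) = 0.3283.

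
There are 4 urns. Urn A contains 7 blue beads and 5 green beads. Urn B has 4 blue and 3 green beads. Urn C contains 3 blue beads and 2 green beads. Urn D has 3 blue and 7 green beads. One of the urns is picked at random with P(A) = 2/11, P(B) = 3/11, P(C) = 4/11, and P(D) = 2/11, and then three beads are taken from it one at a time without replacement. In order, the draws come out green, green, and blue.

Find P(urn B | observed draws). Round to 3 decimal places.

0.263

The likelihood of the observed sequence under each hypothesis: P(data | urn A) = (5/12)(4/11)(7/10) = 0.10606; P(data | urn B) = (3/7)(2/6)(4/5) = 0.11429; P(data | urn C) = (2/5)(1/4)(3/3) = 0.1; P(data | urn D) = (7/10)(6/9)(3/8) = 0.175.
Multiplying each by its prior: 2/11 · 0.10606 = 0.019284, 3/11 · 0.11429 = 0.031169, 4/11 · 0.1 = 0.036364, 2/11 · 0.175 = 0.031818; these sum to 0.11863.
So P(urn B | data) = (0.031169) / (0.11863) = 0.26273.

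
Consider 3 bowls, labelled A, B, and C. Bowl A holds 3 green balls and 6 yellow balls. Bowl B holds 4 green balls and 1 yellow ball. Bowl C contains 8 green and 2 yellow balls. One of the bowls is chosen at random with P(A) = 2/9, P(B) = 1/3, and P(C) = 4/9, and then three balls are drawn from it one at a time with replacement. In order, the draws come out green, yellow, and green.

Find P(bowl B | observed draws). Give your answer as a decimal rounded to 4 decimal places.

Under each hypothesis, the probability of the observed sequence is: P(data | bowl A) = (3/9)(6/9)(3/9) = 0.074074; P(data | bowl B) = (4/5)(1/5)(4/5) = 0.128; P(data | bowl C) = (8/10)(2/10)(8/10) = 0.128.
Multiplying each by its prior: 2/9 · 0.074074 = 0.016461, 1/3 · 0.128 = 0.042667, 4/9 · 0.128 = 0.056889; summing to 0.11602.
Therefore the posterior P(bowl B | data) = (0.042667) / (0.11602) = 0.36776.

0.3678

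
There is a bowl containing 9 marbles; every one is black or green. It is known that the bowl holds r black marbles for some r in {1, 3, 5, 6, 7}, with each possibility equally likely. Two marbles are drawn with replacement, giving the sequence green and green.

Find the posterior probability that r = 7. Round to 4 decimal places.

0.0310

For each hypothesis, P(data | H) works out to: P(data | r = 1) = (8/9)(8/9) = 64/81; P(data | r = 3) = (6/9)(6/9) = 4/9; P(data | r = 5) = (4/9)(4/9) = 16/81; P(data | r = 6) = (3/9)(3/9) = 1/9; P(data | r = 7) = (2/9)(2/9) = 4/81.
Weighting by the prior gives 1/5 · 64/81 = 64/405, 1/5 · 4/9 = 4/45, 1/5 · 16/81 = 16/405, 1/5 · 1/9 = 1/45, 1/5 · 4/81 = 4/405; summing to 43/135.
Hence P(r = 7 | data) = (4/405) / (43/135) = 4/129.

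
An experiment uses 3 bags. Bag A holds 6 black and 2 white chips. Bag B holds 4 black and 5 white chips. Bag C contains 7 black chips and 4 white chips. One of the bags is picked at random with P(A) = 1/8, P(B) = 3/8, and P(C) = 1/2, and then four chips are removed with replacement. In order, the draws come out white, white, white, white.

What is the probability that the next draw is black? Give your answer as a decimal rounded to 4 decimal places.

0.4851

The likelihood of the observed sequence under each hypothesis: P(data | bag A) = (2/8)(2/8)(2/8)(2/8) = 0.0039062; P(data | bag B) = (5/9)(5/9)(5/9)(5/9) = 0.09526; P(data | bag C) = (4/11)(4/11)(4/11)(4/11) = 0.017485.
The prior-weighted likelihoods are 1/8 · 0.0039062 = 0.00048828, 3/8 · 0.09526 = 0.035722, 1/2 · 0.017485 = 0.0087426; with total 0.044953.
Dividing through by the total gives posterior P(bag A | data) = 0.010862, P(bag B | data) = 0.79466, P(bag C | data) = 0.19448.
The predictive probability is P(black next | data) = (3/4)(0.010862) + (4/9)(0.79466) + (7/11)(0.19448) = 0.48509.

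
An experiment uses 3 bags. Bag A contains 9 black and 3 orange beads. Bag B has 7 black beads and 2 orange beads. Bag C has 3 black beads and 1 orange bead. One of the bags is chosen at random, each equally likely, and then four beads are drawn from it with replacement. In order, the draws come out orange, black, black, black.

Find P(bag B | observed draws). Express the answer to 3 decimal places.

0.331

Under each hypothesis, the probability of the observed sequence is: P(data | bag A) = (3/12)(9/12)(9/12)(9/12) = 0.10547; P(data | bag B) = (2/9)(7/9)(7/9)(7/9) = 0.10456; P(data | bag C) = (1/4)(3/4)(3/4)(3/4) = 0.10547.
Weighting by the prior gives 1/3 · 0.10547 = 0.035156, 1/3 · 0.10456 = 0.034852, 1/3 · 0.10547 = 0.035156; summing to 0.10516.
Hence P(bag B | data) = (0.034852) / (0.10516) = 0.33141.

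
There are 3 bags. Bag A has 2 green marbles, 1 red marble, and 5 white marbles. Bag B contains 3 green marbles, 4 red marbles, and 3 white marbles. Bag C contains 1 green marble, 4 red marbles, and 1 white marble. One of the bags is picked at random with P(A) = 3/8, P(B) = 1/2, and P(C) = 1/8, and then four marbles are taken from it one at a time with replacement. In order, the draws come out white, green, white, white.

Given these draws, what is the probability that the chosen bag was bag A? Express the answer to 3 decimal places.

0.847

For each hypothesis, P(data | H) works out to: P(data | bag A) = (5/8)(2/8)(5/8)(5/8) = 0.061035; P(data | bag B) = (3/10)(3/10)(3/10)(3/10) = 0.0081; P(data | bag C) = (1/6)(1/6)(1/6)(1/6) = 0.0007716.
Weighting by the prior gives 3/8 · 0.061035 = 0.022888, 1/2 · 0.0081 = 0.00405, 1/8 · 0.0007716 = 9.6451e-05; with total 0.027035.
By Bayes' rule, P(bag A | data) = (0.022888) / (0.027035) = 0.84662.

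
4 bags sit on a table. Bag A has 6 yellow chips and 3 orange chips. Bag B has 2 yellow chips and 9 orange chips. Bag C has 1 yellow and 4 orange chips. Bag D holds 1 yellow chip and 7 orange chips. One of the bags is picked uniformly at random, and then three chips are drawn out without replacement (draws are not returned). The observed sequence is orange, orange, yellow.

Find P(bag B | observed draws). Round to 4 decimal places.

Compute the likelihood of the observed sequence for each case: P(data | bag A) = (3/9)(2/8)(6/7) = 0.071429; P(data | bag B) = (9/11)(8/10)(2/9) = 0.14545; P(data | bag C) = (4/5)(3/4)(1/3) = 0.2; P(data | bag D) = (7/8)(6/7)(1/6) = 0.125.
Multiplying each by its prior: 1/4 · 0.071429 = 0.017857, 1/4 · 0.14545 = 0.036364, 1/4 · 0.2 = 0.05, 1/4 · 0.125 = 0.03125; summing to 0.13547.
So P(bag B | data) = (0.036364) / (0.13547) = 0.26842.

0.2684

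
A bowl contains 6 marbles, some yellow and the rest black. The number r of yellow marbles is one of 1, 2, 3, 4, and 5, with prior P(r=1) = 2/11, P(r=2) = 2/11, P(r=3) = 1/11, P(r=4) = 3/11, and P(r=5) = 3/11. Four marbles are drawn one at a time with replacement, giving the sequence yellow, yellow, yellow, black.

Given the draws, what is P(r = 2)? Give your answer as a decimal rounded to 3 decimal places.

For each hypothesis, P(data | H) works out to: P(data | r = 1) = (1/6)(1/6)(1/6)(5/6) = 0.003858; P(data | r = 2) = (2/6)(2/6)(2/6)(4/6) = 0.024691; P(data | r = 3) = (3/6)(3/6)(3/6)(3/6) = 0.0625; P(data | r = 4) = (4/6)(4/6)(4/6)(2/6) = 0.098765; P(data | r = 5) = (5/6)(5/6)(5/6)(1/6) = 0.096451.
The prior-weighted likelihoods are 2/11 · 0.003858 = 0.00070146, 2/11 · 0.024691 = 0.0044893, 1/11 · 0.0625 = 0.0056818, 3/11 · 0.098765 = 0.026936, 3/11 · 0.096451 = 0.026305; with total 0.064113.
By Bayes' rule, P(r = 2 | data) = (0.0044893) / (0.064113) = 0.070022.

0.070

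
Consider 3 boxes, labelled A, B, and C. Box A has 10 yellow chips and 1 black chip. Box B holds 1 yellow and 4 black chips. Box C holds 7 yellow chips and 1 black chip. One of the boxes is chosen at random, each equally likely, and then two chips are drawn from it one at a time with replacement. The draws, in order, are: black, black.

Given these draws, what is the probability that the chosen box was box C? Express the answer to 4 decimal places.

0.0235

For each hypothesis, P(data | H) works out to: P(data | box A) = (1/11)(1/11) = 0.0082645; P(data | box B) = (4/5)(4/5) = 0.64; P(data | box C) = (1/8)(1/8) = 0.015625.
Multiplying each by its prior: 1/3 · 0.0082645 = 0.0027548, 1/3 · 0.64 = 0.21333, 1/3 · 0.015625 = 0.0052083; summing to 0.2213.
So P(box C | data) = (0.0052083) / (0.2213) = 0.023536.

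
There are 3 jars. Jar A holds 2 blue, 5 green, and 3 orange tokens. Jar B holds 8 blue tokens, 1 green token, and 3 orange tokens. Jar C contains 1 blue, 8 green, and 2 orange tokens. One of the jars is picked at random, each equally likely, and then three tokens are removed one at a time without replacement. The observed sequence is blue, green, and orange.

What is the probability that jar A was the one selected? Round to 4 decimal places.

Compute the likelihood of the observed sequence for each case: P(data | jar A) = (2/10)(5/9)(3/8) = 0.041667; P(data | jar B) = (8/12)(1/11)(3/10) = 0.018182; P(data | jar C) = (1/11)(8/10)(2/9) = 0.016162.
Weighting by the prior gives 1/3 · 0.041667 = 0.013889, 1/3 · 0.018182 = 0.0060606, 1/3 · 0.016162 = 0.0053872; these sum to 0.025337.
Hence P(jar A | data) = (0.013889) / (0.025337) = 0.54817.

0.5482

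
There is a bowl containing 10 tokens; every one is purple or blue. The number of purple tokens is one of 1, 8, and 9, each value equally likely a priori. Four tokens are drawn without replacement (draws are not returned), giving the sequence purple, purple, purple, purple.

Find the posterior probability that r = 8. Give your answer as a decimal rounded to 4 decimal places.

0.3571

Compute the likelihood of the observed sequence for each case: P(data | r = 1) = (1/10)(0/9) = 0; P(data | r = 8) = (8/10)(7/9)(6/8)(5/7) = 1/3; P(data | r = 9) = (9/10)(8/9)(7/8)(6/7) = 3/5.
Weighting by the prior gives 1/3 · 0 = 0, 1/3 · 1/3 = 1/9, 1/3 · 3/5 = 1/5; these sum to 14/45.
So P(r = 8 | data) = (1/9) / (14/45) = 5/14.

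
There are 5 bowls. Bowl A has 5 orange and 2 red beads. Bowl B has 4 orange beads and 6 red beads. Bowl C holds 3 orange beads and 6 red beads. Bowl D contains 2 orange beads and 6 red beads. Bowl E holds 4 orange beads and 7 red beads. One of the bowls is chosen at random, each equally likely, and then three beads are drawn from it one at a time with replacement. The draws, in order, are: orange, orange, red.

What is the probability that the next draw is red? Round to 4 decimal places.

0.5311

Compute the likelihood of the observed sequence for each case: P(data | bowl A) = (5/7)(5/7)(2/7) = 0.14577; P(data | bowl B) = (4/10)(4/10)(6/10) = 0.096; P(data | bowl C) = (3/9)(3/9)(6/9) = 0.074074; P(data | bowl D) = (2/8)(2/8)(6/8) = 0.046875; P(data | bowl E) = (4/11)(4/11)(7/11) = 0.084147.
Multiplying each by its prior: 1/5 · 0.14577 = 0.029155, 1/5 · 0.096 = 0.0192, 1/5 · 0.074074 = 0.014815, 1/5 · 0.046875 = 0.009375, 1/5 · 0.084147 = 0.016829; summing to 0.089374.
The posterior is then P(bowl A | data) = 0.32621, P(bowl B | data) = 0.21483, P(bowl C | data) = 0.16576, P(bowl D | data) = 0.1049, P(bowl E | data) = 0.1883.
So P(red next | data) = Σ P(red next | H) P(H | data) = (2/7)(0.32621) + (3/5)(0.21483) + (2/3)(0.16576) + (3/4)(0.1049) + (7/11)(0.1883) = 0.53111.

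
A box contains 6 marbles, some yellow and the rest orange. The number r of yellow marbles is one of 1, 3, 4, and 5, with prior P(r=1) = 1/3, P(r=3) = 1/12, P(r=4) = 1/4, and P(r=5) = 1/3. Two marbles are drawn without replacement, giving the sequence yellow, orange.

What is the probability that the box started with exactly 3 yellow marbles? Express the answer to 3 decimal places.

0.123

Under each hypothesis, the probability of the observed sequence is: P(data | r = 1) = (1/6)(5/5) = 1/6; P(data | r = 3) = (3/6)(3/5) = 3/10; P(data | r = 4) = (4/6)(2/5) = 4/15; P(data | r = 5) = (5/6)(1/5) = 1/6.
Weighting by the prior gives 1/3 · 1/6 = 1/18, 1/12 · 3/10 = 1/40, 1/4 · 4/15 = 1/15, 1/3 · 1/6 = 1/18; summing to 73/360.
By Bayes' rule, P(r = 3 | data) = (1/40) / (73/360) = 9/73.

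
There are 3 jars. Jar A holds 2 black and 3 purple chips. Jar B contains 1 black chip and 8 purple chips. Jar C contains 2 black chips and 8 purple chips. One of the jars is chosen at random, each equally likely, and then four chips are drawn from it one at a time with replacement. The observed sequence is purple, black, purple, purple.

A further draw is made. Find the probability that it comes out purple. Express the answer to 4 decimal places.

0.7612

For each hypothesis, P(data | H) works out to: P(data | jar A) = (3/5)(2/5)(3/5)(3/5) = 0.0864; P(data | jar B) = (8/9)(1/9)(8/9)(8/9) = 0.078037; P(data | jar C) = (8/10)(2/10)(8/10)(8/10) = 0.1024.
The prior-weighted likelihoods are 1/3 · 0.0864 = 0.0288, 1/3 · 0.078037 = 0.026012, 1/3 · 0.1024 = 0.034133; with total 0.088946.
Dividing through by the total gives posterior P(jar A | data) = 0.32379, P(jar B | data) = 0.29245, P(jar C | data) = 0.38376.
Averaging over the posterior, P(purple next | data) = (3/5)(0.32379) + (8/9)(0.29245) + (4/5)(0.38376) = 0.76124.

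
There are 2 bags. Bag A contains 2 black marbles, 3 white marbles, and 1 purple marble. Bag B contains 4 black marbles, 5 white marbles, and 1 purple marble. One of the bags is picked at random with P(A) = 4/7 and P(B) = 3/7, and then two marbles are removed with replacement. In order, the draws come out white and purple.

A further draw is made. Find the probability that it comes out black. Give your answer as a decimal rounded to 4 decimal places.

0.3540

Compute the likelihood of the observed sequence for each case: P(data | bag A) = (3/6)(1/6) = 1/12; P(data | bag B) = (5/10)(1/10) = 1/20.
Multiplying each by its prior: 4/7 · 1/12 = 1/21, 3/7 · 1/20 = 3/140; these sum to 29/420.
Normalising, the posterior is P(bag A | data) = 20/29, P(bag B | data) = 9/29.
So P(black next | data) = Σ P(black next | H) P(H | data) = (1/3)(20/29) + (2/5)(9/29) = 154/435.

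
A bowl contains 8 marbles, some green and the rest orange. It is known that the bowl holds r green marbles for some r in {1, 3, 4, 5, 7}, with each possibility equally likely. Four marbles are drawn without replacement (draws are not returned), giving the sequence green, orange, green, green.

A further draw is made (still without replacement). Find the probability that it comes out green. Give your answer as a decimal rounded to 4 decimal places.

0.6279

For each hypothesis, P(data | H) works out to: P(data | r = 1) = (1/8)(7/7)(0/6) = 0; P(data | r = 3) = (3/8)(5/7)(2/6)(1/5) = 1/56; P(data | r = 4) = (4/8)(4/7)(3/6)(2/5) = 2/35; P(data | r = 5) = (5/8)(3/7)(4/6)(3/5) = 3/28; P(data | r = 7) = (7/8)(1/7)(6/6)(5/5) = 1/8.
The prior-weighted likelihoods are 1/5 · 0 = 0, 1/5 · 1/56 = 1/280, 1/5 · 2/35 = 2/175, 1/5 · 3/28 = 3/140, 1/5 · 1/8 = 1/40; summing to 43/700.
Normalising, the posterior is P(r = 1 | data) = 0, P(r = 3 | data) = 5/86, P(r = 4 | data) = 8/43, P(r = 5 | data) = 15/43, P(r = 7 | data) = 35/86.
So P(green next | data) = Σ P(green next | H) P(H | data) = (0)(5/86) + (1/4)(8/43) + (1/2)(15/43) + (1)(35/86) = 27/43.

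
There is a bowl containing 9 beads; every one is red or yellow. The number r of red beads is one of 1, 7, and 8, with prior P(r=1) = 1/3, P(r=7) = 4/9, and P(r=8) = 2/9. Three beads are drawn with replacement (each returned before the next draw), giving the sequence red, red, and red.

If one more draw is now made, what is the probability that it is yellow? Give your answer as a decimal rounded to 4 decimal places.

Under each hypothesis, the probability of the observed sequence is: P(data | r = 1) = (1/9)(1/9)(1/9) = 0.0013717; P(data | r = 7) = (7/9)(7/9)(7/9) = 0.47051; P(data | r = 8) = (8/9)(8/9)(8/9) = 0.70233.
Multiplying each by its prior: 1/3 · 0.0013717 = 0.00045725, 4/9 · 0.47051 = 0.20911, 2/9 · 0.70233 = 0.15607; summing to 0.36565.
Dividing through by the total gives posterior P(r = 1 | data) = 0.0012505, P(r = 7 | data) = 0.5719, P(r = 8 | data) = 0.42684.
The predictive probability is P(yellow next | data) = (8/9)(0.0012505) + (2/9)(0.5719) + (1/9)(0.42684) = 0.17563.

0.1756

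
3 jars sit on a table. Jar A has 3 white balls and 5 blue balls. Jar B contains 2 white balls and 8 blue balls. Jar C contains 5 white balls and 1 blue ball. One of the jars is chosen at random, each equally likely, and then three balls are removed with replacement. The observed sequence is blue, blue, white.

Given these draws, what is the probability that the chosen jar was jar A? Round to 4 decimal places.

0.4922

For each hypothesis, P(data | H) works out to: P(data | jar A) = (5/8)(5/8)(3/8) = 0.14648; P(data | jar B) = (8/10)(8/10)(2/10) = 0.128; P(data | jar C) = (1/6)(1/6)(5/6) = 0.023148.
Weighting by the prior gives 1/3 · 0.14648 = 0.048828, 1/3 · 0.128 = 0.042667, 1/3 · 0.023148 = 0.007716; with total 0.099211.
Hence P(jar A | data) = (0.048828) / (0.099211) = 0.49217.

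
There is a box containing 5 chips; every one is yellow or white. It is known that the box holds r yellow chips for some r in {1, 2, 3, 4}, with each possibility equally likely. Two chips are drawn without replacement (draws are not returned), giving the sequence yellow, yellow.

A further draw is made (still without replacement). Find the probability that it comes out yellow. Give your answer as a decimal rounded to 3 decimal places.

0.500

Under each hypothesis, the probability of the observed sequence is: P(data | r = 1) = (1/5)(0/4) = 0; P(data | r = 2) = (2/5)(1/4) = 1/10; P(data | r = 3) = (3/5)(2/4) = 3/10; P(data | r = 4) = (4/5)(3/4) = 3/5.
The prior-weighted likelihoods are 1/4 · 0 = 0, 1/4 · 1/10 = 1/40, 1/4 · 3/10 = 3/40, 1/4 · 3/5 = 3/20; these sum to 1/4.
The posterior is then P(r = 1 | data) = 0, P(r = 2 | data) = 1/10, P(r = 3 | data) = 3/10, P(r = 4 | data) = 3/5.
Averaging over the posterior, P(yellow next | data) = (0)(1/10) + (1/3)(3/10) + (2/3)(3/5) = 1/2.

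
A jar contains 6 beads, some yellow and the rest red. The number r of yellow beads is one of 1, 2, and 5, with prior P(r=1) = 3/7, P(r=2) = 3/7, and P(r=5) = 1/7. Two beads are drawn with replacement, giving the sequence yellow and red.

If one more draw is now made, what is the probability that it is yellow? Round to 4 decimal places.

0.3333

The likelihood of the observed sequence under each hypothesis: P(data | r = 1) = (1/6)(5/6) = 5/36; P(data | r = 2) = (2/6)(4/6) = 2/9; P(data | r = 5) = (5/6)(1/6) = 5/36.
The prior-weighted likelihoods are 3/7 · 5/36 = 5/84, 3/7 · 2/9 = 2/21, 1/7 · 5/36 = 5/252; summing to 11/63.
Normalising, the posterior is P(r = 1 | data) = 15/44, P(r = 2 | data) = 6/11, P(r = 5 | data) = 5/44.
The predictive probability is P(yellow next | data) = (1/6)(15/44) + (1/3)(6/11) + (5/6)(5/44) = 1/3.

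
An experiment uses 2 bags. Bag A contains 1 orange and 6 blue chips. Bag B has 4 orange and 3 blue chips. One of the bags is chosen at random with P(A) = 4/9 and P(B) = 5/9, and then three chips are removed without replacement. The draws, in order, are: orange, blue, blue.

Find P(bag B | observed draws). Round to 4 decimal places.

The likelihood of the observed sequence under each hypothesis: P(data | bag A) = (1/7)(6/6)(5/5) = 1/7; P(data | bag B) = (4/7)(3/6)(2/5) = 4/35.
Multiplying each by its prior: 4/9 · 1/7 = 4/63, 5/9 · 4/35 = 4/63; these sum to 8/63.
Hence P(bag B | data) = (4/63) / (8/63) = 1/2.

0.5000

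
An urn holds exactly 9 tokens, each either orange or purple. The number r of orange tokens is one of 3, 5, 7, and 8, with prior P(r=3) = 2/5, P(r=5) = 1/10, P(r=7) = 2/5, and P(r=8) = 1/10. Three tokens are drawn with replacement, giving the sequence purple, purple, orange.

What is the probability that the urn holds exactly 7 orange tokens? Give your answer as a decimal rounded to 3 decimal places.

Under each hypothesis, the probability of the observed sequence is: P(data | r = 3) = (6/9)(6/9)(3/9) = 0.14815; P(data | r = 5) = (4/9)(4/9)(5/9) = 0.10974; P(data | r = 7) = (2/9)(2/9)(7/9) = 0.038409; P(data | r = 8) = (1/9)(1/9)(8/9) = 0.010974.
Multiplying each by its prior: 2/5 · 0.14815 = 0.059259, 1/10 · 0.10974 = 0.010974, 2/5 · 0.038409 = 0.015364, 1/10 · 0.010974 = 0.0010974; these sum to 0.086694.
By Bayes' rule, P(r = 7 | data) = (0.015364) / (0.086694) = 0.17722.

0.177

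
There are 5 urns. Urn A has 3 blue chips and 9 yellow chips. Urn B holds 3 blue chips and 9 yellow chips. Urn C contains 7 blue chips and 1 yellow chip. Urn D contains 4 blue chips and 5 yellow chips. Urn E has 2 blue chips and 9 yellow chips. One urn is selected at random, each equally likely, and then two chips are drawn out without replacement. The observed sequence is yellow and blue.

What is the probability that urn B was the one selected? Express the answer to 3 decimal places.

0.210

Compute the likelihood of the observed sequence for each case: P(data | urn A) = (9/12)(3/11) = 0.20455; P(data | urn B) = (9/12)(3/11) = 0.20455; P(data | urn C) = (1/8)(7/7) = 0.125; P(data | urn D) = (5/9)(4/8) = 0.27778; P(data | urn E) = (9/11)(2/10) = 0.16364.
The prior-weighted likelihoods are 1/5 · 0.20455 = 0.040909, 1/5 · 0.20455 = 0.040909, 1/5 · 0.125 = 0.025, 1/5 · 0.27778 = 0.055556, 1/5 · 0.16364 = 0.032727; with total 0.1951.
Hence P(urn B | data) = (0.040909) / (0.1951) = 0.20968.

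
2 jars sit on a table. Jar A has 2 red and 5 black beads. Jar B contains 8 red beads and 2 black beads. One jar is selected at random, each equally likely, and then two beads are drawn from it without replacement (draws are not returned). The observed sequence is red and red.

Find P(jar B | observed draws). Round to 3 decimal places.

0.929

Under each hypothesis, the probability of the observed sequence is: P(data | jar A) = (2/7)(1/6) = 1/21; P(data | jar B) = (8/10)(7/9) = 28/45.
Weighting by the prior gives 1/2 · 1/21 = 1/42, 1/2 · 28/45 = 14/45; these sum to 211/630.
Therefore the posterior P(jar B | data) = (14/45) / (211/630) = 196/211.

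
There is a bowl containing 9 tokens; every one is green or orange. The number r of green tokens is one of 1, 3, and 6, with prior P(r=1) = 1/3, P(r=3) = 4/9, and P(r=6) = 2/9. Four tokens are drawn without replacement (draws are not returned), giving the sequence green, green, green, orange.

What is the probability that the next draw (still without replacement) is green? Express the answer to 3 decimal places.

Under each hypothesis, the probability of the observed sequence is: P(data | r = 1) = (1/9)(0/8) = 0; P(data | r = 3) = (3/9)(2/8)(1/7)(6/6) = 1/84; P(data | r = 6) = (6/9)(5/8)(4/7)(3/6) = 5/42.
The prior-weighted likelihoods are 1/3 · 0 = 0, 4/9 · 1/84 = 1/189, 2/9 · 5/42 = 5/189; summing to 2/63.
Normalising, the posterior is P(r = 1 | data) = 0, P(r = 3 | data) = 1/6, P(r = 6 | data) = 5/6.
Averaging over the posterior, P(green next | data) = (0)(1/6) + (3/5)(5/6) = 1/2.

0.500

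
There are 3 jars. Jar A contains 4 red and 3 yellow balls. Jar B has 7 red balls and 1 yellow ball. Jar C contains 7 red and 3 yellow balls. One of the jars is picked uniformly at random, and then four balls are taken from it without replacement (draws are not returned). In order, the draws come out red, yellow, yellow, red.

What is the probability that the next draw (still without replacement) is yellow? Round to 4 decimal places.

Under each hypothesis, the probability of the observed sequence is: P(data | jar A) = (4/7)(3/6)(2/5)(3/4) = 3/35; P(data | jar B) = (7/8)(1/7)(0/6) = 0; P(data | jar C) = (7/10)(3/9)(2/8)(6/7) = 1/20.
Multiplying each by its prior: 1/3 · 3/35 = 1/35, 1/3 · 0 = 0, 1/3 · 1/20 = 1/60; with total 19/420.
The posterior is then P(jar A | data) = 12/19, P(jar B | data) = 0, P(jar C | data) = 7/19.
The predictive probability is P(yellow next | data) = (1/3)(12/19) + (1/6)(7/19) = 31/114.

0.2719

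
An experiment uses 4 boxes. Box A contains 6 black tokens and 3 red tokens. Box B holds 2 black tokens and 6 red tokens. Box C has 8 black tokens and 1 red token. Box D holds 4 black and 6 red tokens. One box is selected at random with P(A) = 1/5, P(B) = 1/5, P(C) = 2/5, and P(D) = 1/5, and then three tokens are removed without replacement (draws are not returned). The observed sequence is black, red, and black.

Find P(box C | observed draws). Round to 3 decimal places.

Compute the likelihood of the observed sequence for each case: P(data | box A) = (6/9)(3/8)(5/7) = 0.17857; P(data | box B) = (2/8)(6/7)(1/6) = 0.035714; P(data | box C) = (8/9)(1/8)(7/7) = 0.11111; P(data | box D) = (4/10)(6/9)(3/8) = 0.1.
The prior-weighted likelihoods are 1/5 · 0.17857 = 0.035714, 1/5 · 0.035714 = 0.0071429, 2/5 · 0.11111 = 0.044444, 1/5 · 0.1 = 0.02; summing to 0.1073.
Therefore the posterior P(box C | data) = (0.044444) / (0.1073) = 0.4142.

0.414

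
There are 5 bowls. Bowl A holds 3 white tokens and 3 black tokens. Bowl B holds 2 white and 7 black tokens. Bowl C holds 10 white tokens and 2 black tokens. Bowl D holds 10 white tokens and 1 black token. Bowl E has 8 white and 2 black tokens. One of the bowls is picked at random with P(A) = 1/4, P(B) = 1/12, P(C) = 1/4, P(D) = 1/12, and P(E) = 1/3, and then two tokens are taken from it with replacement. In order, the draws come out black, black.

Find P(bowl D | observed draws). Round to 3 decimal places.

Compute the likelihood of the observed sequence for each case: P(data | bowl A) = (3/6)(3/6) = 0.25; P(data | bowl B) = (7/9)(7/9) = 0.60494; P(data | bowl C) = (2/12)(2/12) = 0.027778; P(data | bowl D) = (1/11)(1/11) = 0.0082645; P(data | bowl E) = (2/10)(2/10) = 0.04.
The prior-weighted likelihoods are 1/4 · 0.25 = 0.0625, 1/12 · 0.60494 = 0.050412, 1/4 · 0.027778 = 0.0069444, 1/12 · 0.0082645 = 0.00068871, 1/3 · 0.04 = 0.013333; summing to 0.13388.
So P(bowl D | data) = (0.00068871) / (0.13388) = 0.0051443.

0.005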